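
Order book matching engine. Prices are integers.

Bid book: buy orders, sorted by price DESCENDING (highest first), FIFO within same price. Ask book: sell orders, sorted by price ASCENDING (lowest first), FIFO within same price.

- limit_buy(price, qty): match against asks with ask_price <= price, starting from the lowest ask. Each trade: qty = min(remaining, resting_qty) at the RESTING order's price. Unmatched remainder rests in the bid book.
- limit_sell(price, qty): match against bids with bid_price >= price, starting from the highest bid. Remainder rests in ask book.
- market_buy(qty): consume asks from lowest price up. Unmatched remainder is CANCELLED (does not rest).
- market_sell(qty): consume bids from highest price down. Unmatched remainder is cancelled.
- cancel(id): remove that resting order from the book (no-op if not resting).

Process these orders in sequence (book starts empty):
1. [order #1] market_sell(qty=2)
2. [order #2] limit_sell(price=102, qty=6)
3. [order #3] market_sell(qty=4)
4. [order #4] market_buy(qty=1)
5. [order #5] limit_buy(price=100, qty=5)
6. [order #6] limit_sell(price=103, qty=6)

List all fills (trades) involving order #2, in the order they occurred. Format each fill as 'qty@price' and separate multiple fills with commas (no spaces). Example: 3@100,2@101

After op 1 [order #1] market_sell(qty=2): fills=none; bids=[-] asks=[-]
After op 2 [order #2] limit_sell(price=102, qty=6): fills=none; bids=[-] asks=[#2:6@102]
After op 3 [order #3] market_sell(qty=4): fills=none; bids=[-] asks=[#2:6@102]
After op 4 [order #4] market_buy(qty=1): fills=#4x#2:1@102; bids=[-] asks=[#2:5@102]
After op 5 [order #5] limit_buy(price=100, qty=5): fills=none; bids=[#5:5@100] asks=[#2:5@102]
After op 6 [order #6] limit_sell(price=103, qty=6): fills=none; bids=[#5:5@100] asks=[#2:5@102 #6:6@103]

Answer: 1@102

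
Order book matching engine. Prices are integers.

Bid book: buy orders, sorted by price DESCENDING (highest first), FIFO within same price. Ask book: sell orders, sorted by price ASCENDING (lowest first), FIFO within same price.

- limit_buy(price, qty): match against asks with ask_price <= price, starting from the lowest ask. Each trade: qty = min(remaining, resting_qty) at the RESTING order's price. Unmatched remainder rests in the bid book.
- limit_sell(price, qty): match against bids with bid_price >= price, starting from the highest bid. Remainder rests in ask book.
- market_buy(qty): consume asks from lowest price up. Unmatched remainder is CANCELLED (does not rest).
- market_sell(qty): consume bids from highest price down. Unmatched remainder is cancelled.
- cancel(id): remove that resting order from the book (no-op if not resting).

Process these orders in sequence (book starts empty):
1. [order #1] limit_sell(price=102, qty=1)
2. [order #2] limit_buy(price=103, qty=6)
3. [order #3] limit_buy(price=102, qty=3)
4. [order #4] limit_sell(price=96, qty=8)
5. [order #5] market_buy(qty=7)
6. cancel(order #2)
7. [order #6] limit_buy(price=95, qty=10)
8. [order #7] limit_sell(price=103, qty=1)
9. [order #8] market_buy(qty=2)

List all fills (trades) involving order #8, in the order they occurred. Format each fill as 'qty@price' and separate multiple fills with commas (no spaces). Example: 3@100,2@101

Answer: 1@103

Derivation:
After op 1 [order #1] limit_sell(price=102, qty=1): fills=none; bids=[-] asks=[#1:1@102]
After op 2 [order #2] limit_buy(price=103, qty=6): fills=#2x#1:1@102; bids=[#2:5@103] asks=[-]
After op 3 [order #3] limit_buy(price=102, qty=3): fills=none; bids=[#2:5@103 #3:3@102] asks=[-]
After op 4 [order #4] limit_sell(price=96, qty=8): fills=#2x#4:5@103 #3x#4:3@102; bids=[-] asks=[-]
After op 5 [order #5] market_buy(qty=7): fills=none; bids=[-] asks=[-]
After op 6 cancel(order #2): fills=none; bids=[-] asks=[-]
After op 7 [order #6] limit_buy(price=95, qty=10): fills=none; bids=[#6:10@95] asks=[-]
After op 8 [order #7] limit_sell(price=103, qty=1): fills=none; bids=[#6:10@95] asks=[#7:1@103]
After op 9 [order #8] market_buy(qty=2): fills=#8x#7:1@103; bids=[#6:10@95] asks=[-]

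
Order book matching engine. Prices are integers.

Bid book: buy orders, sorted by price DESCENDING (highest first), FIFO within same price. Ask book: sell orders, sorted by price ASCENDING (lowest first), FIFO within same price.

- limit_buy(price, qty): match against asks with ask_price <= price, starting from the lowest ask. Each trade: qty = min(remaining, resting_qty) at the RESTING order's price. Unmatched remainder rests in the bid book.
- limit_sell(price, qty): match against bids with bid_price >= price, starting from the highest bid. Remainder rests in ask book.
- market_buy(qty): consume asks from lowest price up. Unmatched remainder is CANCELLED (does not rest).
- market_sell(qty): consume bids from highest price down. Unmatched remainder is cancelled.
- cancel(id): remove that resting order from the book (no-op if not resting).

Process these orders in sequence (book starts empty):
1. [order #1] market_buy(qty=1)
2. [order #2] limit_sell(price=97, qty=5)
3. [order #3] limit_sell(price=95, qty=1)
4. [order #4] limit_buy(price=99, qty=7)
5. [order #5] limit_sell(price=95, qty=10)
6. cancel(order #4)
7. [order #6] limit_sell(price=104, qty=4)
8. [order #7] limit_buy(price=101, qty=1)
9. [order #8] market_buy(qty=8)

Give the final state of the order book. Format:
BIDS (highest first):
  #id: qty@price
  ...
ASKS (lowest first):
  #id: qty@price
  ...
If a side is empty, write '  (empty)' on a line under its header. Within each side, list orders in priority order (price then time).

After op 1 [order #1] market_buy(qty=1): fills=none; bids=[-] asks=[-]
After op 2 [order #2] limit_sell(price=97, qty=5): fills=none; bids=[-] asks=[#2:5@97]
After op 3 [order #3] limit_sell(price=95, qty=1): fills=none; bids=[-] asks=[#3:1@95 #2:5@97]
After op 4 [order #4] limit_buy(price=99, qty=7): fills=#4x#3:1@95 #4x#2:5@97; bids=[#4:1@99] asks=[-]
After op 5 [order #5] limit_sell(price=95, qty=10): fills=#4x#5:1@99; bids=[-] asks=[#5:9@95]
After op 6 cancel(order #4): fills=none; bids=[-] asks=[#5:9@95]
After op 7 [order #6] limit_sell(price=104, qty=4): fills=none; bids=[-] asks=[#5:9@95 #6:4@104]
After op 8 [order #7] limit_buy(price=101, qty=1): fills=#7x#5:1@95; bids=[-] asks=[#5:8@95 #6:4@104]
After op 9 [order #8] market_buy(qty=8): fills=#8x#5:8@95; bids=[-] asks=[#6:4@104]

Answer: BIDS (highest first):
  (empty)
ASKS (lowest first):
  #6: 4@104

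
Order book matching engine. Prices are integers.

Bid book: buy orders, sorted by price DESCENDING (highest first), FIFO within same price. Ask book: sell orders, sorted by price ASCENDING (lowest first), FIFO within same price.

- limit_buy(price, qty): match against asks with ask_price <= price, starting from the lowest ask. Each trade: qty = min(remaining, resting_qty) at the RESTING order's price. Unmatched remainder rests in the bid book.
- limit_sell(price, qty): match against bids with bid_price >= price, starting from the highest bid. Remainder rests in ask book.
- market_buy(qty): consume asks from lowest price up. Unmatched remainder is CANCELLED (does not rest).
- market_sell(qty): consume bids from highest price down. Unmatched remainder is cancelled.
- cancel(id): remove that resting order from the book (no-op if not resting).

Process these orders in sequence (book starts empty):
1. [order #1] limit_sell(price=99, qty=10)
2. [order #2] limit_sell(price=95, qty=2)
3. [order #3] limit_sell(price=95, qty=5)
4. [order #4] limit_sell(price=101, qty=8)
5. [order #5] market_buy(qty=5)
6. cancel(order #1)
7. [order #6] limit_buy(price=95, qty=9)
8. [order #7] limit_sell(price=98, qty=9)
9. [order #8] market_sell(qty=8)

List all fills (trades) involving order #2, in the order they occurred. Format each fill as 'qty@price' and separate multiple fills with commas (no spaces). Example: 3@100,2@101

Answer: 2@95

Derivation:
After op 1 [order #1] limit_sell(price=99, qty=10): fills=none; bids=[-] asks=[#1:10@99]
After op 2 [order #2] limit_sell(price=95, qty=2): fills=none; bids=[-] asks=[#2:2@95 #1:10@99]
After op 3 [order #3] limit_sell(price=95, qty=5): fills=none; bids=[-] asks=[#2:2@95 #3:5@95 #1:10@99]
After op 4 [order #4] limit_sell(price=101, qty=8): fills=none; bids=[-] asks=[#2:2@95 #3:5@95 #1:10@99 #4:8@101]
After op 5 [order #5] market_buy(qty=5): fills=#5x#2:2@95 #5x#3:3@95; bids=[-] asks=[#3:2@95 #1:10@99 #4:8@101]
After op 6 cancel(order #1): fills=none; bids=[-] asks=[#3:2@95 #4:8@101]
After op 7 [order #6] limit_buy(price=95, qty=9): fills=#6x#3:2@95; bids=[#6:7@95] asks=[#4:8@101]
After op 8 [order #7] limit_sell(price=98, qty=9): fills=none; bids=[#6:7@95] asks=[#7:9@98 #4:8@101]
After op 9 [order #8] market_sell(qty=8): fills=#6x#8:7@95; bids=[-] asks=[#7:9@98 #4:8@101]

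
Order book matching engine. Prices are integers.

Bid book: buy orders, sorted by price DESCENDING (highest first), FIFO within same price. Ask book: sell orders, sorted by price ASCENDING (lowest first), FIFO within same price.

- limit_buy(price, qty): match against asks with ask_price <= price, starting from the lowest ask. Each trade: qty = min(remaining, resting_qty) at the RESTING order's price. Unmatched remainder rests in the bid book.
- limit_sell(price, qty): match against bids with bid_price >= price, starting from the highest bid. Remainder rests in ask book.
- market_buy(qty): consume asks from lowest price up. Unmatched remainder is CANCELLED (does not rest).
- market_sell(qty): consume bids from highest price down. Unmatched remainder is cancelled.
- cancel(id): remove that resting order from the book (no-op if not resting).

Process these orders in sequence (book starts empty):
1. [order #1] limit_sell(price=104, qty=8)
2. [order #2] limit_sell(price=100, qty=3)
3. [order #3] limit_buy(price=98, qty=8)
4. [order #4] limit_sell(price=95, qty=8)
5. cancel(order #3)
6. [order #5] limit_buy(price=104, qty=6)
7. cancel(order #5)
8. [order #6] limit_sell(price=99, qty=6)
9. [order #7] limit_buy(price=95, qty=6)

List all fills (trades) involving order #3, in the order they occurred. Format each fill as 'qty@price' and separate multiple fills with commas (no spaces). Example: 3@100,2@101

Answer: 8@98

Derivation:
After op 1 [order #1] limit_sell(price=104, qty=8): fills=none; bids=[-] asks=[#1:8@104]
After op 2 [order #2] limit_sell(price=100, qty=3): fills=none; bids=[-] asks=[#2:3@100 #1:8@104]
After op 3 [order #3] limit_buy(price=98, qty=8): fills=none; bids=[#3:8@98] asks=[#2:3@100 #1:8@104]
After op 4 [order #4] limit_sell(price=95, qty=8): fills=#3x#4:8@98; bids=[-] asks=[#2:3@100 #1:8@104]
After op 5 cancel(order #3): fills=none; bids=[-] asks=[#2:3@100 #1:8@104]
After op 6 [order #5] limit_buy(price=104, qty=6): fills=#5x#2:3@100 #5x#1:3@104; bids=[-] asks=[#1:5@104]
After op 7 cancel(order #5): fills=none; bids=[-] asks=[#1:5@104]
After op 8 [order #6] limit_sell(price=99, qty=6): fills=none; bids=[-] asks=[#6:6@99 #1:5@104]
After op 9 [order #7] limit_buy(price=95, qty=6): fills=none; bids=[#7:6@95] asks=[#6:6@99 #1:5@104]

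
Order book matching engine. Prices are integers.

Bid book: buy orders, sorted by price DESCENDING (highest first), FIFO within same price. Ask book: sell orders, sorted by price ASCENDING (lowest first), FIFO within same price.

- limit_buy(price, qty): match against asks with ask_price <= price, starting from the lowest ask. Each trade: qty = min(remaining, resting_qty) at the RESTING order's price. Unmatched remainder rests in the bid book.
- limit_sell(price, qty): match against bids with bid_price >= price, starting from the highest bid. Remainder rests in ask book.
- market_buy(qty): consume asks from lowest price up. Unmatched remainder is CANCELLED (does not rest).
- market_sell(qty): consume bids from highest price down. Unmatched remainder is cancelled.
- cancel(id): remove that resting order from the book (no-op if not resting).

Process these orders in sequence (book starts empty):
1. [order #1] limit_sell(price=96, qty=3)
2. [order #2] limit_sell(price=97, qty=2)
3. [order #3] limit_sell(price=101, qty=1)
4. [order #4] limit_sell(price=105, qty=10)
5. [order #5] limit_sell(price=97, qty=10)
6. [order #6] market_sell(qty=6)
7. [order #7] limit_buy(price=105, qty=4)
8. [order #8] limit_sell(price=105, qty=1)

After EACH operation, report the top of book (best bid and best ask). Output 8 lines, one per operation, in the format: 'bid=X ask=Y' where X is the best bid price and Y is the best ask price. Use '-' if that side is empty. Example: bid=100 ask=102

After op 1 [order #1] limit_sell(price=96, qty=3): fills=none; bids=[-] asks=[#1:3@96]
After op 2 [order #2] limit_sell(price=97, qty=2): fills=none; bids=[-] asks=[#1:3@96 #2:2@97]
After op 3 [order #3] limit_sell(price=101, qty=1): fills=none; bids=[-] asks=[#1:3@96 #2:2@97 #3:1@101]
After op 4 [order #4] limit_sell(price=105, qty=10): fills=none; bids=[-] asks=[#1:3@96 #2:2@97 #3:1@101 #4:10@105]
After op 5 [order #5] limit_sell(price=97, qty=10): fills=none; bids=[-] asks=[#1:3@96 #2:2@97 #5:10@97 #3:1@101 #4:10@105]
After op 6 [order #6] market_sell(qty=6): fills=none; bids=[-] asks=[#1:3@96 #2:2@97 #5:10@97 #3:1@101 #4:10@105]
After op 7 [order #7] limit_buy(price=105, qty=4): fills=#7x#1:3@96 #7x#2:1@97; bids=[-] asks=[#2:1@97 #5:10@97 #3:1@101 #4:10@105]
After op 8 [order #8] limit_sell(price=105, qty=1): fills=none; bids=[-] asks=[#2:1@97 #5:10@97 #3:1@101 #4:10@105 #8:1@105]

Answer: bid=- ask=96
bid=- ask=96
bid=- ask=96
bid=- ask=96
bid=- ask=96
bid=- ask=96
bid=- ask=97
bid=- ask=97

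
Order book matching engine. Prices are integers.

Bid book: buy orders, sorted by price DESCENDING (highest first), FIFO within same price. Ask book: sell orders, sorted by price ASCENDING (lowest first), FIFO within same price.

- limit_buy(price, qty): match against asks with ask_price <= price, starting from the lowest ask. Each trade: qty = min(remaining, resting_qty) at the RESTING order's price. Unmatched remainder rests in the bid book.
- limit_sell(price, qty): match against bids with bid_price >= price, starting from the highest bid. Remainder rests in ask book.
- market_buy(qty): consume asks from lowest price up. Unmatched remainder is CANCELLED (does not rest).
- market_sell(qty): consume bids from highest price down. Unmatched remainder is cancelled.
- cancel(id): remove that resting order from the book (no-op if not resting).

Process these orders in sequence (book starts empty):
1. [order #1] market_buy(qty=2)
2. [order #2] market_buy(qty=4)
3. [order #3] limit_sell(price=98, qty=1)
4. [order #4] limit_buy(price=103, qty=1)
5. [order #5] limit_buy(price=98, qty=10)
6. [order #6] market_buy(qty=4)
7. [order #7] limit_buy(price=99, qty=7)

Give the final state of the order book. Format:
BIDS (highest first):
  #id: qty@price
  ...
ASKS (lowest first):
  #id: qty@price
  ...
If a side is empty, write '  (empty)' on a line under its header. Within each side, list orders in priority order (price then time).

Answer: BIDS (highest first):
  #7: 7@99
  #5: 10@98
ASKS (lowest first):
  (empty)

Derivation:
After op 1 [order #1] market_buy(qty=2): fills=none; bids=[-] asks=[-]
After op 2 [order #2] market_buy(qty=4): fills=none; bids=[-] asks=[-]
After op 3 [order #3] limit_sell(price=98, qty=1): fills=none; bids=[-] asks=[#3:1@98]
After op 4 [order #4] limit_buy(price=103, qty=1): fills=#4x#3:1@98; bids=[-] asks=[-]
After op 5 [order #5] limit_buy(price=98, qty=10): fills=none; bids=[#5:10@98] asks=[-]
After op 6 [order #6] market_buy(qty=4): fills=none; bids=[#5:10@98] asks=[-]
After op 7 [order #7] limit_buy(price=99, qty=7): fills=none; bids=[#7:7@99 #5:10@98] asks=[-]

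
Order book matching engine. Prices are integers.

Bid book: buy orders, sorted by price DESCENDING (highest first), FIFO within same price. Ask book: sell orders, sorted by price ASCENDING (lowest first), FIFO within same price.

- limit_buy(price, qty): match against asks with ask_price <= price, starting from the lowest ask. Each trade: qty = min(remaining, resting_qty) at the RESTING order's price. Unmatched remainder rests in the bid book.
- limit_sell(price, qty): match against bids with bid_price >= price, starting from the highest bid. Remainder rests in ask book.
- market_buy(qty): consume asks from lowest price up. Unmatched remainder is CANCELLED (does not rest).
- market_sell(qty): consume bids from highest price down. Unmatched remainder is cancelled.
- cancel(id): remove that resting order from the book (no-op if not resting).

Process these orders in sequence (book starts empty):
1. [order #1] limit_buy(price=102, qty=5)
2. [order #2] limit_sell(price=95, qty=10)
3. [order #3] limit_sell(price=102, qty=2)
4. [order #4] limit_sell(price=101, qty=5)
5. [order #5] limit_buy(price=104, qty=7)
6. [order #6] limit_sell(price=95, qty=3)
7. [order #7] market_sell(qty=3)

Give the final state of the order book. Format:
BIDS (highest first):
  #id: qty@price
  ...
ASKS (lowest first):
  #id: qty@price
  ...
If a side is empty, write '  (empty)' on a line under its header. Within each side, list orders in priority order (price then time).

Answer: BIDS (highest first):
  (empty)
ASKS (lowest first):
  #6: 3@95
  #4: 3@101
  #3: 2@102

Derivation:
After op 1 [order #1] limit_buy(price=102, qty=5): fills=none; bids=[#1:5@102] asks=[-]
After op 2 [order #2] limit_sell(price=95, qty=10): fills=#1x#2:5@102; bids=[-] asks=[#2:5@95]
After op 3 [order #3] limit_sell(price=102, qty=2): fills=none; bids=[-] asks=[#2:5@95 #3:2@102]
After op 4 [order #4] limit_sell(price=101, qty=5): fills=none; bids=[-] asks=[#2:5@95 #4:5@101 #3:2@102]
After op 5 [order #5] limit_buy(price=104, qty=7): fills=#5x#2:5@95 #5x#4:2@101; bids=[-] asks=[#4:3@101 #3:2@102]
After op 6 [order #6] limit_sell(price=95, qty=3): fills=none; bids=[-] asks=[#6:3@95 #4:3@101 #3:2@102]
After op 7 [order #7] market_sell(qty=3): fills=none; bids=[-] asks=[#6:3@95 #4:3@101 #3:2@102]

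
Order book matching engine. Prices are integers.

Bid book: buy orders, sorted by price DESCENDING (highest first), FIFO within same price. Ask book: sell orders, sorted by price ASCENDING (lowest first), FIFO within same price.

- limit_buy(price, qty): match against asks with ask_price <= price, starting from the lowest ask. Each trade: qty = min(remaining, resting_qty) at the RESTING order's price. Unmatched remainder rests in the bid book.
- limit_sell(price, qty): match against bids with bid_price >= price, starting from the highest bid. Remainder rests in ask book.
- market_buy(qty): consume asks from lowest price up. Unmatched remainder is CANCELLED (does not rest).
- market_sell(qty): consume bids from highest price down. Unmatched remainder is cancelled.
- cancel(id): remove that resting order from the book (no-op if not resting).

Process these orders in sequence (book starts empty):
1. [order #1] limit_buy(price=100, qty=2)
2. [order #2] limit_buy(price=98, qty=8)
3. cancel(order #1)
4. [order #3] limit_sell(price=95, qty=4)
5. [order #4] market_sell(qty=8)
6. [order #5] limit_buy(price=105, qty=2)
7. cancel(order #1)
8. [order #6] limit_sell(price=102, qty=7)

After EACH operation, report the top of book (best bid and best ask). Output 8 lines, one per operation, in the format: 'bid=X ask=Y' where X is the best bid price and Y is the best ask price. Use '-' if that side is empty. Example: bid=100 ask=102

Answer: bid=100 ask=-
bid=100 ask=-
bid=98 ask=-
bid=98 ask=-
bid=- ask=-
bid=105 ask=-
bid=105 ask=-
bid=- ask=102

Derivation:
After op 1 [order #1] limit_buy(price=100, qty=2): fills=none; bids=[#1:2@100] asks=[-]
After op 2 [order #2] limit_buy(price=98, qty=8): fills=none; bids=[#1:2@100 #2:8@98] asks=[-]
After op 3 cancel(order #1): fills=none; bids=[#2:8@98] asks=[-]
After op 4 [order #3] limit_sell(price=95, qty=4): fills=#2x#3:4@98; bids=[#2:4@98] asks=[-]
After op 5 [order #4] market_sell(qty=8): fills=#2x#4:4@98; bids=[-] asks=[-]
After op 6 [order #5] limit_buy(price=105, qty=2): fills=none; bids=[#5:2@105] asks=[-]
After op 7 cancel(order #1): fills=none; bids=[#5:2@105] asks=[-]
After op 8 [order #6] limit_sell(price=102, qty=7): fills=#5x#6:2@105; bids=[-] asks=[#6:5@102]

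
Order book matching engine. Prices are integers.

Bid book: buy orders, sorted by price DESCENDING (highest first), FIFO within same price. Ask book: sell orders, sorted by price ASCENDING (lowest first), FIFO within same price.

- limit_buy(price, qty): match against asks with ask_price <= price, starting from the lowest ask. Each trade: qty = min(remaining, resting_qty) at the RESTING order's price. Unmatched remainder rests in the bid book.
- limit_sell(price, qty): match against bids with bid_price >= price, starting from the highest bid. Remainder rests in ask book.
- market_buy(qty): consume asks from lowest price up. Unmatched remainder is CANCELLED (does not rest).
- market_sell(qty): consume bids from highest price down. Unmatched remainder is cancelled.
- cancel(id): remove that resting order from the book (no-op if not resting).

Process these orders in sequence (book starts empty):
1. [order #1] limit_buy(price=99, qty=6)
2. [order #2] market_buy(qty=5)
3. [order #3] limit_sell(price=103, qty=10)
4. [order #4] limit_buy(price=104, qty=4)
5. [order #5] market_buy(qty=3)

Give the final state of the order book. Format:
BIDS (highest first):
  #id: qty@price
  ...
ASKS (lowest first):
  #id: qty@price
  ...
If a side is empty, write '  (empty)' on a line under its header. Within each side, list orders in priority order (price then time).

After op 1 [order #1] limit_buy(price=99, qty=6): fills=none; bids=[#1:6@99] asks=[-]
After op 2 [order #2] market_buy(qty=5): fills=none; bids=[#1:6@99] asks=[-]
After op 3 [order #3] limit_sell(price=103, qty=10): fills=none; bids=[#1:6@99] asks=[#3:10@103]
After op 4 [order #4] limit_buy(price=104, qty=4): fills=#4x#3:4@103; bids=[#1:6@99] asks=[#3:6@103]
After op 5 [order #5] market_buy(qty=3): fills=#5x#3:3@103; bids=[#1:6@99] asks=[#3:3@103]

Answer: BIDS (highest first):
  #1: 6@99
ASKS (lowest first):
  #3: 3@103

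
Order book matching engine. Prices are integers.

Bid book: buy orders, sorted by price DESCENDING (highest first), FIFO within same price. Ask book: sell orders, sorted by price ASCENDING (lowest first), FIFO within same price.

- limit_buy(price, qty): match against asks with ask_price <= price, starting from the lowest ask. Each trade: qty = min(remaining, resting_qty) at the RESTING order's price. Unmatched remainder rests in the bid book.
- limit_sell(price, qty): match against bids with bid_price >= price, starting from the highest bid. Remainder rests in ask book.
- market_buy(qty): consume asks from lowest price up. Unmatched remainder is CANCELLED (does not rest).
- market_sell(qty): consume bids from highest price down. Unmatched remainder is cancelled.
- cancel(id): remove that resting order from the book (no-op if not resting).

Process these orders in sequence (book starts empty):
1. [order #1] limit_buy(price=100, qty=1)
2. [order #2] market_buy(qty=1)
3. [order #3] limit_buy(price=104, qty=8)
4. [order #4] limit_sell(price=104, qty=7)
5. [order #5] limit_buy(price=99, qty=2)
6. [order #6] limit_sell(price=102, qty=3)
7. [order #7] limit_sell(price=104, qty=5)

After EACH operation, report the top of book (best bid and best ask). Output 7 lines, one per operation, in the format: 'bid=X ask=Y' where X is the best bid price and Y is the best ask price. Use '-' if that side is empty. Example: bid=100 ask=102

After op 1 [order #1] limit_buy(price=100, qty=1): fills=none; bids=[#1:1@100] asks=[-]
After op 2 [order #2] market_buy(qty=1): fills=none; bids=[#1:1@100] asks=[-]
After op 3 [order #3] limit_buy(price=104, qty=8): fills=none; bids=[#3:8@104 #1:1@100] asks=[-]
After op 4 [order #4] limit_sell(price=104, qty=7): fills=#3x#4:7@104; bids=[#3:1@104 #1:1@100] asks=[-]
After op 5 [order #5] limit_buy(price=99, qty=2): fills=none; bids=[#3:1@104 #1:1@100 #5:2@99] asks=[-]
After op 6 [order #6] limit_sell(price=102, qty=3): fills=#3x#6:1@104; bids=[#1:1@100 #5:2@99] asks=[#6:2@102]
After op 7 [order #7] limit_sell(price=104, qty=5): fills=none; bids=[#1:1@100 #5:2@99] asks=[#6:2@102 #7:5@104]

Answer: bid=100 ask=-
bid=100 ask=-
bid=104 ask=-
bid=104 ask=-
bid=104 ask=-
bid=100 ask=102
bid=100 ask=102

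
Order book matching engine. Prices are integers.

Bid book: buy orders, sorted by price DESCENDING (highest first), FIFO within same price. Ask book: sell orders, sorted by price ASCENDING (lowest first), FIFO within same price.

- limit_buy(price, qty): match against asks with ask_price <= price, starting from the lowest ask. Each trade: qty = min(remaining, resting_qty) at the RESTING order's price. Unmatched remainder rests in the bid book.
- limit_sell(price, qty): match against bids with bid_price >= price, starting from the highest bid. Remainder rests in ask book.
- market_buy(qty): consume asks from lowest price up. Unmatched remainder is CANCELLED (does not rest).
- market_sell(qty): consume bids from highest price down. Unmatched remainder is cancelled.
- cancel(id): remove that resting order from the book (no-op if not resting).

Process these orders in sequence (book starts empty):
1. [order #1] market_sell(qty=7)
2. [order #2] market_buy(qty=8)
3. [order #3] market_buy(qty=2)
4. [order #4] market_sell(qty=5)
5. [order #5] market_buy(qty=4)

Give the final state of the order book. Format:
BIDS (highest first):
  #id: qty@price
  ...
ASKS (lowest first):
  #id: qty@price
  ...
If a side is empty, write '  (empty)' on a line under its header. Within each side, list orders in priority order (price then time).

Answer: BIDS (highest first):
  (empty)
ASKS (lowest first):
  (empty)

Derivation:
After op 1 [order #1] market_sell(qty=7): fills=none; bids=[-] asks=[-]
After op 2 [order #2] market_buy(qty=8): fills=none; bids=[-] asks=[-]
After op 3 [order #3] market_buy(qty=2): fills=none; bids=[-] asks=[-]
After op 4 [order #4] market_sell(qty=5): fills=none; bids=[-] asks=[-]
After op 5 [order #5] market_buy(qty=4): fills=none; bids=[-] asks=[-]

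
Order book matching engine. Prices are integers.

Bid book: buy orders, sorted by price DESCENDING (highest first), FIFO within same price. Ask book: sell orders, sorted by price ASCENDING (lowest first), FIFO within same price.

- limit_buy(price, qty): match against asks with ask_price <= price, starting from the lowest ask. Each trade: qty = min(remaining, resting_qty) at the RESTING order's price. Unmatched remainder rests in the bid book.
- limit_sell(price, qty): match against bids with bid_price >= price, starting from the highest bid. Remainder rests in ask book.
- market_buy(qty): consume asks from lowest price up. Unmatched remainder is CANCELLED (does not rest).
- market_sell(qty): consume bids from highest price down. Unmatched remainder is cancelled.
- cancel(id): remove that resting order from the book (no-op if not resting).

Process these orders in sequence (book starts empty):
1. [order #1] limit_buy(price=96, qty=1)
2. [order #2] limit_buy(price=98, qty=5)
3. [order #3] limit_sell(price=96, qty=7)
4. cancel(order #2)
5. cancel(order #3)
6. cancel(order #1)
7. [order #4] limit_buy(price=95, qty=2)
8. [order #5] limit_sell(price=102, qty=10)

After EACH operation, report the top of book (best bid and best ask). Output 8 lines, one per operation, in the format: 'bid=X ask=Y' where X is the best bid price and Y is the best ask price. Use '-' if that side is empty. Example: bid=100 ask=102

Answer: bid=96 ask=-
bid=98 ask=-
bid=- ask=96
bid=- ask=96
bid=- ask=-
bid=- ask=-
bid=95 ask=-
bid=95 ask=102

Derivation:
After op 1 [order #1] limit_buy(price=96, qty=1): fills=none; bids=[#1:1@96] asks=[-]
After op 2 [order #2] limit_buy(price=98, qty=5): fills=none; bids=[#2:5@98 #1:1@96] asks=[-]
After op 3 [order #3] limit_sell(price=96, qty=7): fills=#2x#3:5@98 #1x#3:1@96; bids=[-] asks=[#3:1@96]
After op 4 cancel(order #2): fills=none; bids=[-] asks=[#3:1@96]
After op 5 cancel(order #3): fills=none; bids=[-] asks=[-]
After op 6 cancel(order #1): fills=none; bids=[-] asks=[-]
After op 7 [order #4] limit_buy(price=95, qty=2): fills=none; bids=[#4:2@95] asks=[-]
After op 8 [order #5] limit_sell(price=102, qty=10): fills=none; bids=[#4:2@95] asks=[#5:10@102]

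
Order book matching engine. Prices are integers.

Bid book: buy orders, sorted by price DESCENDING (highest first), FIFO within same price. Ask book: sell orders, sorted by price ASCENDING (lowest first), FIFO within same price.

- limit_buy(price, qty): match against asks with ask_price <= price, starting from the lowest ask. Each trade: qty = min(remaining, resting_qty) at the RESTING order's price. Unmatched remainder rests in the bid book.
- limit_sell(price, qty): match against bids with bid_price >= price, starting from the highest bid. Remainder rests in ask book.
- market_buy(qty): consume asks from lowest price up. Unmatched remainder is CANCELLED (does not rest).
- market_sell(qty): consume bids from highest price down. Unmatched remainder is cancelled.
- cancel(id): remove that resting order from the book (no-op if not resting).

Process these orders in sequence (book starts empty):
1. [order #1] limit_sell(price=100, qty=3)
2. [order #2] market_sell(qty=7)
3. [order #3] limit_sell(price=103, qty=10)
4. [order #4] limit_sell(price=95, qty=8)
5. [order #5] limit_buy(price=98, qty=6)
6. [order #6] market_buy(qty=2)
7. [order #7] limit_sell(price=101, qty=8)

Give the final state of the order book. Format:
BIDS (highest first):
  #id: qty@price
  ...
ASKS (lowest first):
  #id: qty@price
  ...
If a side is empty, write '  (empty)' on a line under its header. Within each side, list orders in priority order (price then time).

After op 1 [order #1] limit_sell(price=100, qty=3): fills=none; bids=[-] asks=[#1:3@100]
After op 2 [order #2] market_sell(qty=7): fills=none; bids=[-] asks=[#1:3@100]
After op 3 [order #3] limit_sell(price=103, qty=10): fills=none; bids=[-] asks=[#1:3@100 #3:10@103]
After op 4 [order #4] limit_sell(price=95, qty=8): fills=none; bids=[-] asks=[#4:8@95 #1:3@100 #3:10@103]
After op 5 [order #5] limit_buy(price=98, qty=6): fills=#5x#4:6@95; bids=[-] asks=[#4:2@95 #1:3@100 #3:10@103]
After op 6 [order #6] market_buy(qty=2): fills=#6x#4:2@95; bids=[-] asks=[#1:3@100 #3:10@103]
After op 7 [order #7] limit_sell(price=101, qty=8): fills=none; bids=[-] asks=[#1:3@100 #7:8@101 #3:10@103]

Answer: BIDS (highest first):
  (empty)
ASKS (lowest first):
  #1: 3@100
  #7: 8@101
  #3: 10@103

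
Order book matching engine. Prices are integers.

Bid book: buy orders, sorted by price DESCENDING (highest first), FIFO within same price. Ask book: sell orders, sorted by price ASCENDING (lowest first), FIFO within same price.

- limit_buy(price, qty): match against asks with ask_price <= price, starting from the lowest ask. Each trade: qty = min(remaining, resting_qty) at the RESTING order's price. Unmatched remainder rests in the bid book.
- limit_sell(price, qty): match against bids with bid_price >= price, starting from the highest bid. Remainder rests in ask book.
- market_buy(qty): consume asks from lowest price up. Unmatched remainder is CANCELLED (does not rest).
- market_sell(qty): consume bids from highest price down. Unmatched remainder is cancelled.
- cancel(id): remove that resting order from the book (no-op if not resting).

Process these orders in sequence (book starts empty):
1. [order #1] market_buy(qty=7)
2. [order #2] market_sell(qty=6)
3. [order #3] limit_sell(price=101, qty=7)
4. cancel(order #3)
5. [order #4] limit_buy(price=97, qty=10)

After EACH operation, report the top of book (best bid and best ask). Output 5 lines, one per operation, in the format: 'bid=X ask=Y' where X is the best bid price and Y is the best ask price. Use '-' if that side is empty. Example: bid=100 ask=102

After op 1 [order #1] market_buy(qty=7): fills=none; bids=[-] asks=[-]
After op 2 [order #2] market_sell(qty=6): fills=none; bids=[-] asks=[-]
After op 3 [order #3] limit_sell(price=101, qty=7): fills=none; bids=[-] asks=[#3:7@101]
After op 4 cancel(order #3): fills=none; bids=[-] asks=[-]
After op 5 [order #4] limit_buy(price=97, qty=10): fills=none; bids=[#4:10@97] asks=[-]

Answer: bid=- ask=-
bid=- ask=-
bid=- ask=101
bid=- ask=-
bid=97 ask=-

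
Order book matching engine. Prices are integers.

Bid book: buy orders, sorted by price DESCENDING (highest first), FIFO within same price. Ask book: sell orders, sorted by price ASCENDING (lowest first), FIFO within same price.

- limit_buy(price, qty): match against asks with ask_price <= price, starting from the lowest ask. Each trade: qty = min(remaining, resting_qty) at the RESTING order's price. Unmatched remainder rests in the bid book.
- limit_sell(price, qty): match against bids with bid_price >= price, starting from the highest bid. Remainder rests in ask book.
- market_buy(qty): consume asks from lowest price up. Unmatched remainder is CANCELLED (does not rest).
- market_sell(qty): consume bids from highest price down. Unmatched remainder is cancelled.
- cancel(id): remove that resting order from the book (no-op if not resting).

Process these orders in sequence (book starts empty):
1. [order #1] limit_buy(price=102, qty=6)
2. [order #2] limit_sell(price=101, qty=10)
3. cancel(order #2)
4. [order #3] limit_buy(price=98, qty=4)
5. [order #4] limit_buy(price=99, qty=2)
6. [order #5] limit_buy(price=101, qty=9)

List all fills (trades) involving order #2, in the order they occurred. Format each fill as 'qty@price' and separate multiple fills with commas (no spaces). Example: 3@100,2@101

Answer: 6@102

Derivation:
After op 1 [order #1] limit_buy(price=102, qty=6): fills=none; bids=[#1:6@102] asks=[-]
After op 2 [order #2] limit_sell(price=101, qty=10): fills=#1x#2:6@102; bids=[-] asks=[#2:4@101]
After op 3 cancel(order #2): fills=none; bids=[-] asks=[-]
After op 4 [order #3] limit_buy(price=98, qty=4): fills=none; bids=[#3:4@98] asks=[-]
After op 5 [order #4] limit_buy(price=99, qty=2): fills=none; bids=[#4:2@99 #3:4@98] asks=[-]
After op 6 [order #5] limit_buy(price=101, qty=9): fills=none; bids=[#5:9@101 #4:2@99 #3:4@98] asks=[-]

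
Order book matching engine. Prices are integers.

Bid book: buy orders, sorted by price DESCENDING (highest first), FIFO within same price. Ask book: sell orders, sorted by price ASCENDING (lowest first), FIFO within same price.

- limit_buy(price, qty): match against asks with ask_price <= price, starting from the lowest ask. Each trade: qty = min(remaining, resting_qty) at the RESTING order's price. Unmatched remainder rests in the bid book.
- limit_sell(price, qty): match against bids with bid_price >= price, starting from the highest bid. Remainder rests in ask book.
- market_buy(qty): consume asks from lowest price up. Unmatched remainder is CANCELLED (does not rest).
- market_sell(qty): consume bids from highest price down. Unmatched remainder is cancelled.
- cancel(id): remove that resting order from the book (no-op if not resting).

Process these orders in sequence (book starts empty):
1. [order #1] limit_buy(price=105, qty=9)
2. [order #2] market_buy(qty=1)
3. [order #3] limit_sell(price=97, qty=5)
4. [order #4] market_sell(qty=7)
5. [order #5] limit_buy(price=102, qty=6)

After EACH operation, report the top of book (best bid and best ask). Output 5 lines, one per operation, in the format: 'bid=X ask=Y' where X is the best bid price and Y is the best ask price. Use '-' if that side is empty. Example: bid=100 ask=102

Answer: bid=105 ask=-
bid=105 ask=-
bid=105 ask=-
bid=- ask=-
bid=102 ask=-

Derivation:
After op 1 [order #1] limit_buy(price=105, qty=9): fills=none; bids=[#1:9@105] asks=[-]
After op 2 [order #2] market_buy(qty=1): fills=none; bids=[#1:9@105] asks=[-]
After op 3 [order #3] limit_sell(price=97, qty=5): fills=#1x#3:5@105; bids=[#1:4@105] asks=[-]
After op 4 [order #4] market_sell(qty=7): fills=#1x#4:4@105; bids=[-] asks=[-]
After op 5 [order #5] limit_buy(price=102, qty=6): fills=none; bids=[#5:6@102] asks=[-]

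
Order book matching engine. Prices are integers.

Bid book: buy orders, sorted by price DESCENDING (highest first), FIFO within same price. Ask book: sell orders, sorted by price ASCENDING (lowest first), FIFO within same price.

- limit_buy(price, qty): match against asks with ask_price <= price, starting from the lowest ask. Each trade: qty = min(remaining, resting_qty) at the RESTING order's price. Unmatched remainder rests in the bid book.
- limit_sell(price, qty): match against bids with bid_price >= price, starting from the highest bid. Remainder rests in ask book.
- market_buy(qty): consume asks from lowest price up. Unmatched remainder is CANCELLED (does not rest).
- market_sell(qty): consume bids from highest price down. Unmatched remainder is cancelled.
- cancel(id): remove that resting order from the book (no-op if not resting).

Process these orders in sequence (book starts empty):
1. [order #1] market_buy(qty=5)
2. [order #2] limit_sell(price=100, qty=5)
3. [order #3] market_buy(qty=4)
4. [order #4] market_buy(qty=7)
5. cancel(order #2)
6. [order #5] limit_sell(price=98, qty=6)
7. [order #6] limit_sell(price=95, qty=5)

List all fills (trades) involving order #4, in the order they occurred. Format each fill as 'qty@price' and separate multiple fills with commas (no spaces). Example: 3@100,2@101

Answer: 1@100

Derivation:
After op 1 [order #1] market_buy(qty=5): fills=none; bids=[-] asks=[-]
After op 2 [order #2] limit_sell(price=100, qty=5): fills=none; bids=[-] asks=[#2:5@100]
After op 3 [order #3] market_buy(qty=4): fills=#3x#2:4@100; bids=[-] asks=[#2:1@100]
After op 4 [order #4] market_buy(qty=7): fills=#4x#2:1@100; bids=[-] asks=[-]
After op 5 cancel(order #2): fills=none; bids=[-] asks=[-]
After op 6 [order #5] limit_sell(price=98, qty=6): fills=none; bids=[-] asks=[#5:6@98]
After op 7 [order #6] limit_sell(price=95, qty=5): fills=none; bids=[-] asks=[#6:5@95 #5:6@98]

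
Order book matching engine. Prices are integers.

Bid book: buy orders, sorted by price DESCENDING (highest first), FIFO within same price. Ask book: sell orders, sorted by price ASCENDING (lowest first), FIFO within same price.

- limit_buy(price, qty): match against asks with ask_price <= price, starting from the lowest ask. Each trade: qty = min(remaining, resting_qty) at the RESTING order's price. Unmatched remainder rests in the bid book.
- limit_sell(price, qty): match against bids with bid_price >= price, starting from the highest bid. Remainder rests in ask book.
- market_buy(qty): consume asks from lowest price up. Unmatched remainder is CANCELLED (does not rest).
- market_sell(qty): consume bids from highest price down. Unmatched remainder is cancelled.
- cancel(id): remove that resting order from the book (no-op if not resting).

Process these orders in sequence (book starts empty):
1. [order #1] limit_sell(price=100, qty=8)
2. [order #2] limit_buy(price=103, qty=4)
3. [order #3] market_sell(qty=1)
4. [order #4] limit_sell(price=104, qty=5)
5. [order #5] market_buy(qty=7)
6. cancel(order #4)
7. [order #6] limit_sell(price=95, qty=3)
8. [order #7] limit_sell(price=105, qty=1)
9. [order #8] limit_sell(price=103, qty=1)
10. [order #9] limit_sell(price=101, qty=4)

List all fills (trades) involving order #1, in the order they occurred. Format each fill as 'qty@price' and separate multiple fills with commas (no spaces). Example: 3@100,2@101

After op 1 [order #1] limit_sell(price=100, qty=8): fills=none; bids=[-] asks=[#1:8@100]
After op 2 [order #2] limit_buy(price=103, qty=4): fills=#2x#1:4@100; bids=[-] asks=[#1:4@100]
After op 3 [order #3] market_sell(qty=1): fills=none; bids=[-] asks=[#1:4@100]
After op 4 [order #4] limit_sell(price=104, qty=5): fills=none; bids=[-] asks=[#1:4@100 #4:5@104]
After op 5 [order #5] market_buy(qty=7): fills=#5x#1:4@100 #5x#4:3@104; bids=[-] asks=[#4:2@104]
After op 6 cancel(order #4): fills=none; bids=[-] asks=[-]
After op 7 [order #6] limit_sell(price=95, qty=3): fills=none; bids=[-] asks=[#6:3@95]
After op 8 [order #7] limit_sell(price=105, qty=1): fills=none; bids=[-] asks=[#6:3@95 #7:1@105]
After op 9 [order #8] limit_sell(price=103, qty=1): fills=none; bids=[-] asks=[#6:3@95 #8:1@103 #7:1@105]
After op 10 [order #9] limit_sell(price=101, qty=4): fills=none; bids=[-] asks=[#6:3@95 #9:4@101 #8:1@103 #7:1@105]

Answer: 4@100,4@100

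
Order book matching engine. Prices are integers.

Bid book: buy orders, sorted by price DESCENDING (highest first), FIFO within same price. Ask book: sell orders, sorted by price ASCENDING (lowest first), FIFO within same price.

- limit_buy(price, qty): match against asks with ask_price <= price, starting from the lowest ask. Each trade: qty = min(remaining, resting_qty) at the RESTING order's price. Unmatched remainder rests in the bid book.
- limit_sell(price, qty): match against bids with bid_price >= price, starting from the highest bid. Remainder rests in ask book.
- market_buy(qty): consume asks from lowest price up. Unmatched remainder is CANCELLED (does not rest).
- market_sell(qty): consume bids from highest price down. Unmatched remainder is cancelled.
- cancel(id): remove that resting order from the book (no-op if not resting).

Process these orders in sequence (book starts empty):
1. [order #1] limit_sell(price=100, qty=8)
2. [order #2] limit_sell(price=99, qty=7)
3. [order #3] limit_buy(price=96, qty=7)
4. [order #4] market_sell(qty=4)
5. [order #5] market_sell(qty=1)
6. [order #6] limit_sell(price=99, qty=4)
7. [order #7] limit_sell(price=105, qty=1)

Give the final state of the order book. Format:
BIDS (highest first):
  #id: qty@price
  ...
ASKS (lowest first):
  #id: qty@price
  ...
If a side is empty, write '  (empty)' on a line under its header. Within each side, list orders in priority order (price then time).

After op 1 [order #1] limit_sell(price=100, qty=8): fills=none; bids=[-] asks=[#1:8@100]
After op 2 [order #2] limit_sell(price=99, qty=7): fills=none; bids=[-] asks=[#2:7@99 #1:8@100]
After op 3 [order #3] limit_buy(price=96, qty=7): fills=none; bids=[#3:7@96] asks=[#2:7@99 #1:8@100]
After op 4 [order #4] market_sell(qty=4): fills=#3x#4:4@96; bids=[#3:3@96] asks=[#2:7@99 #1:8@100]
After op 5 [order #5] market_sell(qty=1): fills=#3x#5:1@96; bids=[#3:2@96] asks=[#2:7@99 #1:8@100]
After op 6 [order #6] limit_sell(price=99, qty=4): fills=none; bids=[#3:2@96] asks=[#2:7@99 #6:4@99 #1:8@100]
After op 7 [order #7] limit_sell(price=105, qty=1): fills=none; bids=[#3:2@96] asks=[#2:7@99 #6:4@99 #1:8@100 #7:1@105]

Answer: BIDS (highest first):
  #3: 2@96
ASKS (lowest first):
  #2: 7@99
  #6: 4@99
  #1: 8@100
  #7: 1@105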